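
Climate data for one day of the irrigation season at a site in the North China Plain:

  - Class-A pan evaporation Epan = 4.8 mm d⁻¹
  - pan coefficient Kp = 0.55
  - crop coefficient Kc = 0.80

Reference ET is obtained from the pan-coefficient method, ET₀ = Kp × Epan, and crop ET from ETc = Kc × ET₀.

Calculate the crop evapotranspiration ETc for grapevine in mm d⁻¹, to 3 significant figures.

ET₀ = 0.55 × 4.8 = 2.6400 mm/d
ETc = Kc × ET₀ = 0.80 × 2.6400 = 2.1120 mm/d

2.11 mm d⁻¹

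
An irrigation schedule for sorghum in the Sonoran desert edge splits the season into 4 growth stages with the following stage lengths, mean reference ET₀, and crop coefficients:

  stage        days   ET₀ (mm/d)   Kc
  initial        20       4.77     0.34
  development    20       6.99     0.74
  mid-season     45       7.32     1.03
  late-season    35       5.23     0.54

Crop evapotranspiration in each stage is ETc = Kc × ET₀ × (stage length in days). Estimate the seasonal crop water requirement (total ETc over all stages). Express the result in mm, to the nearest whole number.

initial: 0.34 × 4.77 × 20 = 32.44 mm
development: 0.74 × 6.99 × 20 = 103.45 mm
mid-season: 1.03 × 7.32 × 45 = 339.28 mm
late-season: 0.54 × 5.23 × 35 = 98.85 mm
Seasonal total = 574.02 mm

574 mm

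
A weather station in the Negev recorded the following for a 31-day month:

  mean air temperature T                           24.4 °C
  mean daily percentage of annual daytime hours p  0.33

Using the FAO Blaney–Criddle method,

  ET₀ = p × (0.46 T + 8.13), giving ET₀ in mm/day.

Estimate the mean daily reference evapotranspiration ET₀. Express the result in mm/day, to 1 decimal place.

6.4 mm/day

ET₀ = 0.33 × (0.46 × 24.4 + 8.13) = 0.33 × 19.354 = 6.3868 mm/d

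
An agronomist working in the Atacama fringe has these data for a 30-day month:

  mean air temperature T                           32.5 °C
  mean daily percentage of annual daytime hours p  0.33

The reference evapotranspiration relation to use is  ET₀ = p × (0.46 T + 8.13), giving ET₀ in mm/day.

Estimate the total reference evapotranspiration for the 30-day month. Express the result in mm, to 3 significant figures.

ET₀ = 0.33 × (0.46 × 32.5 + 8.13) = 0.33 × 23.080 = 7.6164 mm/d
Monthly total = 7.6164 × 30 = 228.492 mm

228 mm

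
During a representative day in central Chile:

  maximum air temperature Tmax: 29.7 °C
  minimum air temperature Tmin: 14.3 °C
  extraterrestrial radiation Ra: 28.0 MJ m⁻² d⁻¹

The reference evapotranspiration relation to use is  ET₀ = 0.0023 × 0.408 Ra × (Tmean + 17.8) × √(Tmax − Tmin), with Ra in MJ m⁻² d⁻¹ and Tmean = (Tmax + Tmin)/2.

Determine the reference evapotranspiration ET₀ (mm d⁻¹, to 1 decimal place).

Tmean = (29.7 + 14.3)/2 = 22.00 °C
0.408 Ra = 0.408 × 28.0 = 11.4240 mm/d equivalent
ET₀ = 0.0023 × 11.4240 × (22.00 + 17.8) × √15.4 = 0.0023 × 11.4240 × 39.80 × 3.9243 = 4.1038 mm/d

4.1 mm d⁻¹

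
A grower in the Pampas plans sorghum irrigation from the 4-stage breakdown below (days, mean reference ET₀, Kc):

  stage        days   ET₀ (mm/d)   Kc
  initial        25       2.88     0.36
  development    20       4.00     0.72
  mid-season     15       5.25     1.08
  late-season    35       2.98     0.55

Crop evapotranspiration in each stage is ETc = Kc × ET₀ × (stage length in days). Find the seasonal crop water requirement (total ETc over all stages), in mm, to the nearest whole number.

initial: 0.36 × 2.88 × 25 = 25.92 mm
development: 0.72 × 4.00 × 20 = 57.60 mm
mid-season: 1.08 × 5.25 × 15 = 85.05 mm
late-season: 0.55 × 2.98 × 35 = 57.37 mm
Seasonal total = 225.94 mm

226 mm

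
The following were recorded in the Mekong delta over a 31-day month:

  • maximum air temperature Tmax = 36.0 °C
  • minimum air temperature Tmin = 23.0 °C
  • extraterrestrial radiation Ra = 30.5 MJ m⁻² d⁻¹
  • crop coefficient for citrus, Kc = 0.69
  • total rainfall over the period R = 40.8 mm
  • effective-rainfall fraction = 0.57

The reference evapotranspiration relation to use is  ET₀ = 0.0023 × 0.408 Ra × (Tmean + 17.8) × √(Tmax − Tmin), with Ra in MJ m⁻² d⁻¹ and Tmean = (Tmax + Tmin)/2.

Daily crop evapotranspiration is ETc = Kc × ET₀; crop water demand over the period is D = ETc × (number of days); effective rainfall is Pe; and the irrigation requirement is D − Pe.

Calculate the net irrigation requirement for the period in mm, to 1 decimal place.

Tmean = (36.0 + 23.0)/2 = 29.50 °C
0.408 Ra = 0.408 × 30.5 = 12.4440 mm/d equivalent
ET₀ = 0.0023 × 12.4440 × (29.50 + 17.8) × √13.0 = 0.0023 × 12.4440 × 47.30 × 3.6056 = 4.8812 mm/d
ETc = Kc × ET₀ = 0.69 × 4.8812 = 3.3680 mm/d
Crop demand D = ETc × 31 d = 3.3680 × 31 = 104.408 mm
Pe = 0.57 × 40.8 = 23.256 mm
D − Pe = 104.408 − 23.256 = 81.152 mm

81.2 mm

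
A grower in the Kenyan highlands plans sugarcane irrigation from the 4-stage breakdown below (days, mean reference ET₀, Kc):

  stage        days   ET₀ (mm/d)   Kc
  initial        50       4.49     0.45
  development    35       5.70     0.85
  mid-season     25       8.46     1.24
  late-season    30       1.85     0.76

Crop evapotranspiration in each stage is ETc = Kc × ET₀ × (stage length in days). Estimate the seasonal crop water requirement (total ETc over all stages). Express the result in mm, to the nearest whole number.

575 mm

initial: 0.45 × 4.49 × 50 = 101.03 mm
development: 0.85 × 5.70 × 35 = 169.58 mm
mid-season: 1.24 × 8.46 × 25 = 262.26 mm
late-season: 0.76 × 1.85 × 30 = 42.18 mm
Seasonal total = 575.05 mm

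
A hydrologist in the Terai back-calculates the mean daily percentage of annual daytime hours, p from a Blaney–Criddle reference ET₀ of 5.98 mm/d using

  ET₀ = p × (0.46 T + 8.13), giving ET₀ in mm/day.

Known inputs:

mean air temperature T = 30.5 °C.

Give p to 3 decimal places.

p = ET₀ / (0.46 T + 8.13) = 5.98 / (0.46 × 30.5 + 8.13) = 5.98 / 22.160 = 0.2699

0.270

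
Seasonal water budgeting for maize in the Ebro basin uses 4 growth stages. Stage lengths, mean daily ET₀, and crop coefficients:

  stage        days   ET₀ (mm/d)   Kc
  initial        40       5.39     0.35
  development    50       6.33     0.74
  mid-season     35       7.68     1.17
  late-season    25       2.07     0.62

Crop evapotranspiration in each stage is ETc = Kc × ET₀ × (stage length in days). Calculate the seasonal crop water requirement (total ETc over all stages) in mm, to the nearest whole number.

656 mm

initial: 0.35 × 5.39 × 40 = 75.46 mm
development: 0.74 × 6.33 × 50 = 234.21 mm
mid-season: 1.17 × 7.68 × 35 = 314.50 mm
late-season: 0.62 × 2.07 × 25 = 32.09 mm
Seasonal total = 656.26 mm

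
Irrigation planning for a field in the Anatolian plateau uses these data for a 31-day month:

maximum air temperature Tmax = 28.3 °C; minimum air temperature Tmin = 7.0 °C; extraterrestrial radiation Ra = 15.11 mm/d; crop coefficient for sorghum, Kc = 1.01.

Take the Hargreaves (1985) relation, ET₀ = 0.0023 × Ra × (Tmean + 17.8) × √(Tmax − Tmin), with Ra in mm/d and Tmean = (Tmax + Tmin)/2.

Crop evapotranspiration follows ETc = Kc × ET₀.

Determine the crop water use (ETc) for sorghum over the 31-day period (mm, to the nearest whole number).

Tmean = (28.3 + 7.0)/2 = 17.65 °C
ET₀ = 0.0023 × 15.11 × (17.65 + 17.8) × √21.3 = 0.0023 × 15.11 × 35.45 × 4.6152 = 5.6859 mm/d
ETc = Kc × ET₀ = 1.01 × 5.6859 = 5.7428 mm/d
Over 31 days: 5.7428 × 31 = 178.027 mm

178 mm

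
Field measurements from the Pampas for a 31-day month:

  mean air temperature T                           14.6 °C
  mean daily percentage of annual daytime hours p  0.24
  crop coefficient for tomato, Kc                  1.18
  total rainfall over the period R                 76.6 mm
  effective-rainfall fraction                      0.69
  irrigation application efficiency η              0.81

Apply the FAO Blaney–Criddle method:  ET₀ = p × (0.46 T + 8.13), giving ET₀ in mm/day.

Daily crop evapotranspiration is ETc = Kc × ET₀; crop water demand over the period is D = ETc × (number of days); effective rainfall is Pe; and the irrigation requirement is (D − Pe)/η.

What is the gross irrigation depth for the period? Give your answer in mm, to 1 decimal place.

95.7 mm

ET₀ = 0.24 × (0.46 × 14.6 + 8.13) = 0.24 × 14.846 = 3.5630 mm/d
ETc = Kc × ET₀ = 1.18 × 3.5630 = 4.2043 mm/d
Crop demand D = ETc × 31 d = 4.2043 × 31 = 130.333 mm
Pe = 0.69 × 76.6 = 52.854 mm
D − Pe = 130.333 − 52.854 = 77.479 mm
Gross irrigation = 77.479 / 0.81 = 95.653 mm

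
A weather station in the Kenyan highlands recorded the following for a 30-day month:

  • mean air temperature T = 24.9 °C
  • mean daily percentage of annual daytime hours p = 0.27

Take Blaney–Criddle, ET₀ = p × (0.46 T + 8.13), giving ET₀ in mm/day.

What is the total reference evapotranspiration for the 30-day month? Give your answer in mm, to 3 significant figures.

159 mm

ET₀ = 0.27 × (0.46 × 24.9 + 8.13) = 0.27 × 19.584 = 5.2877 mm/d
Monthly total = 5.2877 × 30 = 158.631 mm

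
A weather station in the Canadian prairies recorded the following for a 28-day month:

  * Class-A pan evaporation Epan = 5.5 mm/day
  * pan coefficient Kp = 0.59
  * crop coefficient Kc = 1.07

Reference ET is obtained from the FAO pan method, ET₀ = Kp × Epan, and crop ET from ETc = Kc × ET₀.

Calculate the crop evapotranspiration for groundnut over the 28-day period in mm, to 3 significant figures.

97.2 mm

ET₀ = 0.59 × 5.5 = 3.2450 mm/d
ETc = Kc × ET₀ = 1.07 × 3.2450 = 3.4722 mm/d
Over 28 days: 3.4722 × 28 = 97.222 mm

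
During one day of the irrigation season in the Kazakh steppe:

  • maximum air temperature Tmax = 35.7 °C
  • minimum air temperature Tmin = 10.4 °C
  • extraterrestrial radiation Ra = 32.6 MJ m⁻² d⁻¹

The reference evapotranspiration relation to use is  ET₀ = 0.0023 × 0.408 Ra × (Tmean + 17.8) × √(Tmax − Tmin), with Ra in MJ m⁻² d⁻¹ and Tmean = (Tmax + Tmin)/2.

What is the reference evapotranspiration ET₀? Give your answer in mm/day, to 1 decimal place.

6.3 mm/day

Tmean = (35.7 + 10.4)/2 = 23.05 °C
0.408 Ra = 0.408 × 32.6 = 13.3008 mm/d equivalent
ET₀ = 0.0023 × 13.3008 × (23.05 + 17.8) × √25.3 = 0.0023 × 13.3008 × 40.85 × 5.0299 = 6.2857 mm/d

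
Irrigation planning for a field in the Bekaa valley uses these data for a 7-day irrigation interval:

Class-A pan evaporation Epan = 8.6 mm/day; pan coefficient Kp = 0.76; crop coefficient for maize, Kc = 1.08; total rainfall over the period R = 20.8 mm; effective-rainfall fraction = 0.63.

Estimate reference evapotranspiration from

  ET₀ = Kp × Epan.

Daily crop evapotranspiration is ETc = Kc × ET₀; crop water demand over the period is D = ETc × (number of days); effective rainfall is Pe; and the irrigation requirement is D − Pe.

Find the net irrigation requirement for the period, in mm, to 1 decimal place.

ET₀ = 0.76 × 8.6 = 6.5360 mm/d
ETc = Kc × ET₀ = 1.08 × 6.5360 = 7.0589 mm/d
Crop demand D = ETc × 7 d = 7.0589 × 7 = 49.412 mm
Pe = 0.63 × 20.8 = 13.104 mm
D − Pe = 49.412 − 13.104 = 36.308 mm

36.3 mm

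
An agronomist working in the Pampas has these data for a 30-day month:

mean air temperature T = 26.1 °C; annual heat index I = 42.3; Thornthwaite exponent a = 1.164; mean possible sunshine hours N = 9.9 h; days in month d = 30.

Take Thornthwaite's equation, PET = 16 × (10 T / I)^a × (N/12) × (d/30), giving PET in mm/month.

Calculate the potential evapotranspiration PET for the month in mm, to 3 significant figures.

110 mm

10T/I = 10 × 26.1 / 42.3 = 6.1702
(10T/I)^a = 6.1702^1.164 = 8.3159
Uncorrected PET = 16 × 8.3159 = 133.054 mm
Correction = (N/12)(d/30) = (9.9/12)(30/30) = 0.8250
PET = 133.054 × 0.8250 = 109.770 mm/month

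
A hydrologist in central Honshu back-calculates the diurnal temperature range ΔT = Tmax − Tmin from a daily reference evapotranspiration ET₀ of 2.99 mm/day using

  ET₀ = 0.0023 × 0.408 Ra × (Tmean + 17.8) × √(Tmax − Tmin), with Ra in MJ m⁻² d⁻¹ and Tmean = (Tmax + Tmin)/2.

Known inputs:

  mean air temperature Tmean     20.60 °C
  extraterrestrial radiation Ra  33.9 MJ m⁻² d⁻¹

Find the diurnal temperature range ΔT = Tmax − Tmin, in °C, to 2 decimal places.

5.99 °C

√ΔT = ET₀ / [0.0023 × 0.408 × Ra × (Tmean+17.8)] = 2.99 / (0.0023 × 13.8312 × 38.40) = 2.4477
ΔT = 2.4477² = 5.991 °C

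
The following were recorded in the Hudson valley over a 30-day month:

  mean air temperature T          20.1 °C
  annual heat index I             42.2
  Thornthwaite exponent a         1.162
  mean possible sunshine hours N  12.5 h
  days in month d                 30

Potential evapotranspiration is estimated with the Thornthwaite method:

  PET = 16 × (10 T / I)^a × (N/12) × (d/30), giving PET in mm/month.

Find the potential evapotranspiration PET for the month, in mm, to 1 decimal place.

10T/I = 10 × 20.1 / 42.2 = 4.7630
(10T/I)^a = 4.7630^1.162 = 6.1333
Uncorrected PET = 16 × 6.1333 = 98.133 mm
Correction = (N/12)(d/30) = (12.5/12)(30/30) = 1.0417
PET = 98.133 × 1.0417 = 102.225 mm/month

102.2 mm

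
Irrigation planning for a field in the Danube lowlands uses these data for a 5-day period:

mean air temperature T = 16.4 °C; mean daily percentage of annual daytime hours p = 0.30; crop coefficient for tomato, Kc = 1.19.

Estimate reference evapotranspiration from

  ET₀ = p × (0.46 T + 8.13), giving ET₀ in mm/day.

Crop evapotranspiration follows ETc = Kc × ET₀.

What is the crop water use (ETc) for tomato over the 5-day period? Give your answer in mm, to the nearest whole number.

28 mm

ET₀ = 0.30 × (0.46 × 16.4 + 8.13) = 0.30 × 15.674 = 4.7022 mm/d
ETc = Kc × ET₀ = 1.19 × 4.7022 = 5.5956 mm/d
Over 5 days: 5.5956 × 5 = 27.978 mm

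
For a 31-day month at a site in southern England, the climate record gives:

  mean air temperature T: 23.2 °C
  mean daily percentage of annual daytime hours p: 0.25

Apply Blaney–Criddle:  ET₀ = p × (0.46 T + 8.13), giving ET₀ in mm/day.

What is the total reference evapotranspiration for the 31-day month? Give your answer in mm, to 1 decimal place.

ET₀ = 0.25 × (0.46 × 23.2 + 8.13) = 0.25 × 18.802 = 4.7005 mm/d
Monthly total = 4.7005 × 31 = 145.716 mm

145.7 mm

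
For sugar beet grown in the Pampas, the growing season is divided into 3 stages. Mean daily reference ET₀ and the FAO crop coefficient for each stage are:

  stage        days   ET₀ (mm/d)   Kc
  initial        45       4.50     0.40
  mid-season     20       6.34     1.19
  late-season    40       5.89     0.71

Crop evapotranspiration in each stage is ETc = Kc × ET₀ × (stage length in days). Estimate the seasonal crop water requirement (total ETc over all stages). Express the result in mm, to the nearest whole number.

initial: 0.40 × 4.50 × 45 = 81.00 mm
mid-season: 1.19 × 6.34 × 20 = 150.89 mm
late-season: 0.71 × 5.89 × 40 = 167.28 mm
Seasonal total = 399.17 mm

399 mm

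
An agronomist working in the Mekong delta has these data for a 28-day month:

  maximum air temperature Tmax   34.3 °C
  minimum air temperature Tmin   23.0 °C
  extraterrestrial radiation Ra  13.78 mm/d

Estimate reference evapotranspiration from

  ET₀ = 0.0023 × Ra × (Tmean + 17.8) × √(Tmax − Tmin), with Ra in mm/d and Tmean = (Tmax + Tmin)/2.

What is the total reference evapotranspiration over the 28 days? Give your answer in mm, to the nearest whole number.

139 mm

Tmean = (34.3 + 23.0)/2 = 28.65 °C
ET₀ = 0.0023 × 13.78 × (28.65 + 17.8) × √11.3 = 0.0023 × 13.78 × 46.45 × 3.3615 = 4.9488 mm/d
Over 28 days: 4.9488 × 28 = 138.566 mm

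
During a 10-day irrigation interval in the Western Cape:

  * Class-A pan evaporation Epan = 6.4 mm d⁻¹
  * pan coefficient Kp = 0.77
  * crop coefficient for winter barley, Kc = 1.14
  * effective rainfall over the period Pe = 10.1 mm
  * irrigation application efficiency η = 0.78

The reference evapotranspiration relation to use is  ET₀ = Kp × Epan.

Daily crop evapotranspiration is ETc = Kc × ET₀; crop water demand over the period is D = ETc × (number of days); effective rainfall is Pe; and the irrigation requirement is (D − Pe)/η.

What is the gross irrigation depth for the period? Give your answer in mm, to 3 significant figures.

59.1 mm

ET₀ = 0.77 × 6.4 = 4.9280 mm/d
ETc = Kc × ET₀ = 1.14 × 4.9280 = 5.6179 mm/d
Crop demand D = ETc × 10 d = 5.6179 × 10 = 56.179 mm
D − Pe = 56.179 − 10.1 = 46.079 mm
Gross irrigation = 46.079 / 0.78 = 59.076 mm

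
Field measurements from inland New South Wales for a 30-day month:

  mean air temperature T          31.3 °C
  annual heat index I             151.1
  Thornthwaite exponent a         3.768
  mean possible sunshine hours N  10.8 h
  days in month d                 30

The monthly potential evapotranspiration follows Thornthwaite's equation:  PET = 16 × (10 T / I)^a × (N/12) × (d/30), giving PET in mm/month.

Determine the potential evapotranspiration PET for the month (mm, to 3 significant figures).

224 mm

10T/I = 10 × 31.3 / 151.1 = 2.0715
(10T/I)^a = 2.0715^3.768 = 15.5511
Uncorrected PET = 16 × 15.5511 = 248.818 mm
Correction = (N/12)(d/30) = (10.8/12)(30/30) = 0.9000
PET = 248.818 × 0.9000 = 223.936 mm/month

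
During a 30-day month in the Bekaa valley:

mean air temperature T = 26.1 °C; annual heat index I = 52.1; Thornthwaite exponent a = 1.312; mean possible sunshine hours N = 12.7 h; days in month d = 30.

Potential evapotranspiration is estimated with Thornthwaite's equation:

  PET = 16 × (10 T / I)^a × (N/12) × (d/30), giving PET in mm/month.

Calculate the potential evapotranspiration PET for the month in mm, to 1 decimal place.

140.2 mm

10T/I = 10 × 26.1 / 52.1 = 5.0096
(10T/I)^a = 5.0096^1.312 = 8.2821
Uncorrected PET = 16 × 8.2821 = 132.514 mm
Correction = (N/12)(d/30) = (12.7/12)(30/30) = 1.0583
PET = 132.514 × 1.0583 = 140.240 mm/month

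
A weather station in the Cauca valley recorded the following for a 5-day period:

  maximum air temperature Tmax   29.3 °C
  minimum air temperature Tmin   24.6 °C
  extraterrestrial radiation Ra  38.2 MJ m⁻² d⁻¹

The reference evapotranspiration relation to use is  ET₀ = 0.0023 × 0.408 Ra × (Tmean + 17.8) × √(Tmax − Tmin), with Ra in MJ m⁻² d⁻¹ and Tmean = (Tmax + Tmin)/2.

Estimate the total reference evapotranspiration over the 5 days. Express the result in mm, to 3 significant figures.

17.4 mm

Tmean = (29.3 + 24.6)/2 = 26.95 °C
0.408 Ra = 0.408 × 38.2 = 15.5856 mm/d equivalent
ET₀ = 0.0023 × 15.5856 × (26.95 + 17.8) × √4.7 = 0.0023 × 15.5856 × 44.75 × 2.1679 = 3.4776 mm/d
Over 5 days: 3.4776 × 5 = 17.388 mm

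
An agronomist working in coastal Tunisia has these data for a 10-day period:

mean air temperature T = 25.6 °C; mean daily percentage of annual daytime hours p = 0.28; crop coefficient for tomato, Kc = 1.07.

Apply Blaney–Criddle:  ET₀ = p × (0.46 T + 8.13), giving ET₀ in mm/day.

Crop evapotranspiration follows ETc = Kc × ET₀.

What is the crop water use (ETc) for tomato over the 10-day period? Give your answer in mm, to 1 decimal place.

59.6 mm

ET₀ = 0.28 × (0.46 × 25.6 + 8.13) = 0.28 × 19.906 = 5.5737 mm/d
ETc = Kc × ET₀ = 1.07 × 5.5737 = 5.9639 mm/d
Over 10 days: 5.9639 × 10 = 59.639 mm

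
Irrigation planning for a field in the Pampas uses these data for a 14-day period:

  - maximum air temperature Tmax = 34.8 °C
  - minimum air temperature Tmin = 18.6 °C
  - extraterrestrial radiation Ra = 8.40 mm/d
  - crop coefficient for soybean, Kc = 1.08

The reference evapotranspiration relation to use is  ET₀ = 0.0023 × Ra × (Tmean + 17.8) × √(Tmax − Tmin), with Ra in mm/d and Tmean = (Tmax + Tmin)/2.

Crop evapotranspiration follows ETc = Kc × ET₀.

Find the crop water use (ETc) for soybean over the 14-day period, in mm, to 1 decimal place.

52.3 mm

Tmean = (34.8 + 18.6)/2 = 26.70 °C
ET₀ = 0.0023 × 8.40 × (26.70 + 17.8) × √16.2 = 0.0023 × 8.40 × 44.50 × 4.0249 = 3.4604 mm/d
ETc = Kc × ET₀ = 1.08 × 3.4604 = 3.7372 mm/d
Over 14 days: 3.7372 × 14 = 52.321 mm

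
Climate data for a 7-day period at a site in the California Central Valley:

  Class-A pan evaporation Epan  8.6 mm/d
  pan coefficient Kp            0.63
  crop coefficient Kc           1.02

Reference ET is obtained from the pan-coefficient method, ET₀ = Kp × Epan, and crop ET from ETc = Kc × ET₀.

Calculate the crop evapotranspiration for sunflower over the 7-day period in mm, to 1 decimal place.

ET₀ = 0.63 × 8.6 = 5.4180 mm/d
ETc = Kc × ET₀ = 1.02 × 5.4180 = 5.5264 mm/d
Over 7 days: 5.5264 × 7 = 38.685 mm

38.7 mm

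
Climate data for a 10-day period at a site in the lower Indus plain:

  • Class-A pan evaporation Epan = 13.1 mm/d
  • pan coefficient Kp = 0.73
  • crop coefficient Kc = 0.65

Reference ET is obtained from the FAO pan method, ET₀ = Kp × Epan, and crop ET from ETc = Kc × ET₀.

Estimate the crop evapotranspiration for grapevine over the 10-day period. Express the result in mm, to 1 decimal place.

62.2 mm

ET₀ = 0.73 × 13.1 = 9.5630 mm/d
ETc = Kc × ET₀ = 0.65 × 9.5630 = 6.2160 mm/d
Over 10 days: 6.2160 × 10 = 62.160 mm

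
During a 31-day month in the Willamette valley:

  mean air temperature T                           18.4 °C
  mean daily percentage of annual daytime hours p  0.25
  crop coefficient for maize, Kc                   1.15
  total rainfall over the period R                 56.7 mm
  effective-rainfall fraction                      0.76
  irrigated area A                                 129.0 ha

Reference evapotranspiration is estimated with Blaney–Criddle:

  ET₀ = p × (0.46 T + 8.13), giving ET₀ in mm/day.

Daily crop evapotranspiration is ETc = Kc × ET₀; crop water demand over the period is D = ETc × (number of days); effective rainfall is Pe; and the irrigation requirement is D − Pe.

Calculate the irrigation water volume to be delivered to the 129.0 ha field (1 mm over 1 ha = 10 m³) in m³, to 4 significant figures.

ET₀ = 0.25 × (0.46 × 18.4 + 8.13) = 0.25 × 16.594 = 4.1485 mm/d
ETc = Kc × ET₀ = 1.15 × 4.1485 = 4.7708 mm/d
Crop demand D = ETc × 31 d = 4.7708 × 31 = 147.895 mm
Pe = 0.76 × 56.7 = 43.092 mm
D − Pe = 147.895 − 43.092 = 104.803 mm
Volume = 104.803 mm × 129.0 ha × 10 = 135195.9 m³

135200 m³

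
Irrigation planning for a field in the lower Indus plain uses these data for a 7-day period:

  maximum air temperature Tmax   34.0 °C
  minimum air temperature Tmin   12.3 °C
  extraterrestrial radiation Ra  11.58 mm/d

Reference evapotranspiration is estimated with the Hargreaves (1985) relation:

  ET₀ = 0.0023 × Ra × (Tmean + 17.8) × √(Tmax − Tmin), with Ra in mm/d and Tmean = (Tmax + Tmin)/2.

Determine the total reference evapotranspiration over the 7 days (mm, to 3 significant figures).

Tmean = (34.0 + 12.3)/2 = 23.15 °C
ET₀ = 0.0023 × 11.58 × (23.15 + 17.8) × √21.7 = 0.0023 × 11.58 × 40.95 × 4.6583 = 5.0806 mm/d
Over 7 days: 5.0806 × 7 = 35.564 mm

35.6 mm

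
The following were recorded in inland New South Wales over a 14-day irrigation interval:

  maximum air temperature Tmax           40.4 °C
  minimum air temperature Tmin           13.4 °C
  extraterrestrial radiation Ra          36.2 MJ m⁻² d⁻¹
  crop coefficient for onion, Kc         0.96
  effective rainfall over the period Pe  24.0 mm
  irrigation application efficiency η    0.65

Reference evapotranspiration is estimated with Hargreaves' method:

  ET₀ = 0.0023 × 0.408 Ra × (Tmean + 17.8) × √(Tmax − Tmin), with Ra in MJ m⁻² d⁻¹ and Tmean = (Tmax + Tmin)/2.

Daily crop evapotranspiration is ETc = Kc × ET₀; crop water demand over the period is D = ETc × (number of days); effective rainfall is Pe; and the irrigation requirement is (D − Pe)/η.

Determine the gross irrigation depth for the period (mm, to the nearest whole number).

Tmean = (40.4 + 13.4)/2 = 26.90 °C
0.408 Ra = 0.408 × 36.2 = 14.7696 mm/d equivalent
ET₀ = 0.0023 × 14.7696 × (26.90 + 17.8) × √27.0 = 0.0023 × 14.7696 × 44.70 × 5.1962 = 7.8902 mm/d
ETc = Kc × ET₀ = 0.96 × 7.8902 = 7.5746 mm/d
Crop demand D = ETc × 14 d = 7.5746 × 14 = 106.044 mm
D − Pe = 106.044 − 24.0 = 82.044 mm
Gross irrigation = 82.044 / 0.65 = 126.222 mm

126 mm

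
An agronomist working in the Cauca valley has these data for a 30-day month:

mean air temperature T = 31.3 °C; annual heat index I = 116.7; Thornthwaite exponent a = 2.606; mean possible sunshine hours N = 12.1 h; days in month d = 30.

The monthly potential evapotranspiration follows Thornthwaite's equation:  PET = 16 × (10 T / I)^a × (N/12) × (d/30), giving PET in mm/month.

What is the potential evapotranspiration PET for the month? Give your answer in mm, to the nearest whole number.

10T/I = 10 × 31.3 / 116.7 = 2.6821
(10T/I)^a = 2.6821^2.606 = 13.0799
Uncorrected PET = 16 × 13.0799 = 209.278 mm
Correction = (N/12)(d/30) = (12.1/12)(30/30) = 1.0083
PET = 209.278 × 1.0083 = 211.015 mm/month

211 mm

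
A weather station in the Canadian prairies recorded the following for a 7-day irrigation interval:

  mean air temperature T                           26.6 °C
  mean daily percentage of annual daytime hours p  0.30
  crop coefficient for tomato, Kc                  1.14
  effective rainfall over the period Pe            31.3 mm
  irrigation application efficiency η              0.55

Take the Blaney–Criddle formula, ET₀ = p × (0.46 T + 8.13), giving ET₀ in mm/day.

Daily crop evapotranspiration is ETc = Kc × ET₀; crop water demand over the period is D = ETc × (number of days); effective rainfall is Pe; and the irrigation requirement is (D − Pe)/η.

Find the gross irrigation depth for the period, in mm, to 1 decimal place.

ET₀ = 0.30 × (0.46 × 26.6 + 8.13) = 0.30 × 20.366 = 6.1098 mm/d
ETc = Kc × ET₀ = 1.14 × 6.1098 = 6.9652 mm/d
Crop demand D = ETc × 7 d = 6.9652 × 7 = 48.756 mm
D − Pe = 48.756 − 31.3 = 17.456 mm
Gross irrigation = 17.456 / 0.55 = 31.738 mm

31.7 mm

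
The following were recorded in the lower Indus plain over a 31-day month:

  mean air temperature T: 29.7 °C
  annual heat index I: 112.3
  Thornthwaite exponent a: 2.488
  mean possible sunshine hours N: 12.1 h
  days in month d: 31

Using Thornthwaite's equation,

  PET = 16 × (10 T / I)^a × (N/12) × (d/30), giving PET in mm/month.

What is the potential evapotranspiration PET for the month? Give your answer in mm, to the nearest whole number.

187 mm

10T/I = 10 × 29.7 / 112.3 = 2.6447
(10T/I)^a = 2.6447^2.488 = 11.2427
Uncorrected PET = 16 × 11.2427 = 179.883 mm
Correction = (N/12)(d/30) = (12.1/12)(31/30) = 1.0419
PET = 179.883 × 1.0419 = 187.420 mm/month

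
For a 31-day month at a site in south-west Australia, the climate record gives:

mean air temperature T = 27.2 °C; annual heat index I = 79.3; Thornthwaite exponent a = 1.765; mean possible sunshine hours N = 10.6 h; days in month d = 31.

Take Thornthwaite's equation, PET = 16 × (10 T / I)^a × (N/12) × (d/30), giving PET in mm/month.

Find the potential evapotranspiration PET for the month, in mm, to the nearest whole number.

10T/I = 10 × 27.2 / 79.3 = 3.4300
(10T/I)^a = 3.4300^1.765 = 8.8063
Uncorrected PET = 16 × 8.8063 = 140.901 mm
Correction = (N/12)(d/30) = (10.6/12)(31/30) = 0.9128
PET = 140.901 × 0.9128 = 128.614 mm/month

129 mm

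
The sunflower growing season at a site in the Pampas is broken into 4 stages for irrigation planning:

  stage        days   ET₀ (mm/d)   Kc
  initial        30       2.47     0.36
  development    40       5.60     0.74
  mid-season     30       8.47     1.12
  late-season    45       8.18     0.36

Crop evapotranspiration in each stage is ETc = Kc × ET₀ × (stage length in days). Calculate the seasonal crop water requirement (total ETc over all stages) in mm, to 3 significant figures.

initial: 0.36 × 2.47 × 30 = 26.68 mm
development: 0.74 × 5.60 × 40 = 165.76 mm
mid-season: 1.12 × 8.47 × 30 = 284.59 mm
late-season: 0.36 × 8.18 × 45 = 132.52 mm
Seasonal total = 609.55 mm

610 mm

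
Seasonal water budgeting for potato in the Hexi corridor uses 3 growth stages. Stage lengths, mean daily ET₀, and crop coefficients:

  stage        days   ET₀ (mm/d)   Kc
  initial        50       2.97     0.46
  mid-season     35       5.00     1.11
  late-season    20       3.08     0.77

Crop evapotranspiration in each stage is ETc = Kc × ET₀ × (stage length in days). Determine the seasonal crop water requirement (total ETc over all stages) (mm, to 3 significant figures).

initial: 0.46 × 2.97 × 50 = 68.31 mm
mid-season: 1.11 × 5.00 × 35 = 194.25 mm
late-season: 0.77 × 3.08 × 20 = 47.43 mm
Seasonal total = 309.99 mm

310 mm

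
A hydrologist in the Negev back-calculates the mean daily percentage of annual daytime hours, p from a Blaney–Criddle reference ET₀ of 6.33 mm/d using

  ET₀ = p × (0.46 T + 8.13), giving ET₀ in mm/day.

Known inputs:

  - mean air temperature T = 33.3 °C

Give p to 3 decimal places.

0.270

p = ET₀ / (0.46 T + 8.13) = 6.33 / (0.46 × 33.3 + 8.13) = 6.33 / 23.448 = 0.2700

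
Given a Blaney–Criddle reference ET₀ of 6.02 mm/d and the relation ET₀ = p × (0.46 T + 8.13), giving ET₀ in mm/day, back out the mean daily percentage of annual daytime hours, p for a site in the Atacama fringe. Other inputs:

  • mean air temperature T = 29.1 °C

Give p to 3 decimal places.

0.280

p = ET₀ / (0.46 T + 8.13) = 6.02 / (0.46 × 29.1 + 8.13) = 6.02 / 21.516 = 0.2798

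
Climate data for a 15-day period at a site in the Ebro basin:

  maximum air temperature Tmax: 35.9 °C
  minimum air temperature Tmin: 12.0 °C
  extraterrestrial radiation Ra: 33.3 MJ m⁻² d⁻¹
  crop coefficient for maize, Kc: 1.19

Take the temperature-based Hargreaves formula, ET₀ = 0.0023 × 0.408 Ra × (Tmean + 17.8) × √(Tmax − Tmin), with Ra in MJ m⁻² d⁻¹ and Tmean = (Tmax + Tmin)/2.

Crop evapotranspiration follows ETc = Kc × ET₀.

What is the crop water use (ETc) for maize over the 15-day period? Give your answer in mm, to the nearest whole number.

Tmean = (35.9 + 12.0)/2 = 23.95 °C
0.408 Ra = 0.408 × 33.3 = 13.5864 mm/d equivalent
ET₀ = 0.0023 × 13.5864 × (23.95 + 17.8) × √23.9 = 0.0023 × 13.5864 × 41.75 × 4.8888 = 6.3781 mm/d
ETc = Kc × ET₀ = 1.19 × 6.3781 = 7.5899 mm/d
Over 15 days: 7.5899 × 15 = 113.849 mm

114 mm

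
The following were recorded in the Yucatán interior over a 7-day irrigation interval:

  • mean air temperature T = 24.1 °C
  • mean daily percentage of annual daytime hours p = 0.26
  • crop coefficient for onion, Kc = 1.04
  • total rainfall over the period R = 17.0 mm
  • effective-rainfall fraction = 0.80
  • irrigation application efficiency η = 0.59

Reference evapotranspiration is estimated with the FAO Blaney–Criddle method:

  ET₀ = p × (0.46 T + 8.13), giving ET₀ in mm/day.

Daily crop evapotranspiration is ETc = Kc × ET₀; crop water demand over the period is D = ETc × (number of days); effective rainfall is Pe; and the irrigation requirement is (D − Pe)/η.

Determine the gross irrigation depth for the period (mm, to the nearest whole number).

39 mm

ET₀ = 0.26 × (0.46 × 24.1 + 8.13) = 0.26 × 19.216 = 4.9962 mm/d
ETc = Kc × ET₀ = 1.04 × 4.9962 = 5.1960 mm/d
Crop demand D = ETc × 7 d = 5.1960 × 7 = 36.372 mm
Pe = 0.80 × 17.0 = 13.600 mm
D − Pe = 36.372 − 13.600 = 22.772 mm
Gross irrigation = 22.772 / 0.59 = 38.597 mm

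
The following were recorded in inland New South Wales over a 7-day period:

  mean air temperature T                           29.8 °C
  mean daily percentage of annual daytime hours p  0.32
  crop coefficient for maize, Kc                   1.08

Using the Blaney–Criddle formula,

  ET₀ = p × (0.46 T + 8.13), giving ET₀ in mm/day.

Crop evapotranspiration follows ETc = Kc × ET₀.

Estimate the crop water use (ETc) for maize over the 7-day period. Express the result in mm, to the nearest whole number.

ET₀ = 0.32 × (0.46 × 29.8 + 8.13) = 0.32 × 21.838 = 6.9882 mm/d
ETc = Kc × ET₀ = 1.08 × 6.9882 = 7.5473 mm/d
Over 7 days: 7.5473 × 7 = 52.831 mm

53 mm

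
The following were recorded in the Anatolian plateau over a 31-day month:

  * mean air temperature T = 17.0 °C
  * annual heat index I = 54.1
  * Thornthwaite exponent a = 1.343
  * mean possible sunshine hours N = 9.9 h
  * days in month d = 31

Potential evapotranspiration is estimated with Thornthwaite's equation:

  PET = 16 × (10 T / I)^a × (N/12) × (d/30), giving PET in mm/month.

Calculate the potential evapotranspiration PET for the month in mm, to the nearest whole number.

10T/I = 10 × 17.0 / 54.1 = 3.1423
(10T/I)^a = 3.1423^1.343 = 4.6538
Uncorrected PET = 16 × 4.6538 = 74.461 mm
Correction = (N/12)(d/30) = (9.9/12)(31/30) = 0.8525
PET = 74.461 × 0.8525 = 63.478 mm/month

63 mm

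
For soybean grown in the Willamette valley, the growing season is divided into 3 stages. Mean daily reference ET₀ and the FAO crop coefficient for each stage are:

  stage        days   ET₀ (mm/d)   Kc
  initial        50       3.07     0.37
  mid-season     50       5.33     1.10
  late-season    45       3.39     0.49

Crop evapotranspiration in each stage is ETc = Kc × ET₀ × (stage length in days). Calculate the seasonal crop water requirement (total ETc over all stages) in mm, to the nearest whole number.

425 mm

initial: 0.37 × 3.07 × 50 = 56.80 mm
mid-season: 1.10 × 5.33 × 50 = 293.15 mm
late-season: 0.49 × 3.39 × 45 = 74.75 mm
Seasonal total = 424.70 mm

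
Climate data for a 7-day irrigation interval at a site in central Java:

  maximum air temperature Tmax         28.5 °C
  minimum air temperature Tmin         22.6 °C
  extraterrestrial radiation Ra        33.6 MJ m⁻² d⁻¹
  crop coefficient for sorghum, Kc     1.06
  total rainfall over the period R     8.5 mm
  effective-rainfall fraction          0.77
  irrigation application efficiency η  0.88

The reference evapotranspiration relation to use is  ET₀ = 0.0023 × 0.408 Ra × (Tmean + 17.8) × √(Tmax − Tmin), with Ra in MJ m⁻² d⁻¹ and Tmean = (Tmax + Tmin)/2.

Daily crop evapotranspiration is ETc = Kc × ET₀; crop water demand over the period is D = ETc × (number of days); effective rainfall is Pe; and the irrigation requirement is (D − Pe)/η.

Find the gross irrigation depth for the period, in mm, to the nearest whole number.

Tmean = (28.5 + 22.6)/2 = 25.55 °C
0.408 Ra = 0.408 × 33.6 = 13.7088 mm/d equivalent
ET₀ = 0.0023 × 13.7088 × (25.55 + 17.8) × √5.9 = 0.0023 × 13.7088 × 43.35 × 2.4290 = 3.3200 mm/d
ETc = Kc × ET₀ = 1.06 × 3.3200 = 3.5192 mm/d
Crop demand D = ETc × 7 d = 3.5192 × 7 = 24.634 mm
Pe = 0.77 × 8.5 = 6.545 mm
D − Pe = 24.634 − 6.545 = 18.089 mm
Gross irrigation = 18.089 / 0.88 = 20.556 mm

21 mm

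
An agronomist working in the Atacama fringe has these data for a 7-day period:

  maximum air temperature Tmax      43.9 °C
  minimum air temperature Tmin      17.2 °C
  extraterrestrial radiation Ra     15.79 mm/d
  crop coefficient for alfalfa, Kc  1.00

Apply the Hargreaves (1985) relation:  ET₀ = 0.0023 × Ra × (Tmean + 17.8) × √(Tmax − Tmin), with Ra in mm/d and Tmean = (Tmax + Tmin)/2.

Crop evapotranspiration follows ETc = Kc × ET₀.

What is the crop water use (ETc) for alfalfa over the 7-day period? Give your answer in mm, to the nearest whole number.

Tmean = (43.9 + 17.2)/2 = 30.55 °C
ET₀ = 0.0023 × 15.79 × (30.55 + 17.8) × √26.7 = 0.0023 × 15.79 × 48.35 × 5.1672 = 9.0732 mm/d
ETc = Kc × ET₀ = 1.00 × 9.0732 = 9.0732 mm/d
Over 7 days: 9.0732 × 7 = 63.512 mm

64 mm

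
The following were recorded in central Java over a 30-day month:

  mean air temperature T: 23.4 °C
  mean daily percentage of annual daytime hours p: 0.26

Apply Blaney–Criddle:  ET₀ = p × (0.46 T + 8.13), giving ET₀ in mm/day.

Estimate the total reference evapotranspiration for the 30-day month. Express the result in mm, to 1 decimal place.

ET₀ = 0.26 × (0.46 × 23.4 + 8.13) = 0.26 × 18.894 = 4.9124 mm/d
Monthly total = 4.9124 × 30 = 147.372 mm

147.4 mm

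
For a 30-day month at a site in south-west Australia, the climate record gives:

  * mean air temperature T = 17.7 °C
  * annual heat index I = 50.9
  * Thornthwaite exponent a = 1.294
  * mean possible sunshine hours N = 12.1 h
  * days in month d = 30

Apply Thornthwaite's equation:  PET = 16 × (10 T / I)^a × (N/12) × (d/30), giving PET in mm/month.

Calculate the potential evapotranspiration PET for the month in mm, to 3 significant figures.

80.9 mm

10T/I = 10 × 17.7 / 50.9 = 3.4774
(10T/I)^a = 3.4774^1.294 = 5.0163
Uncorrected PET = 16 × 5.0163 = 80.261 mm
Correction = (N/12)(d/30) = (12.1/12)(30/30) = 1.0083
PET = 80.261 × 1.0083 = 80.927 mm/month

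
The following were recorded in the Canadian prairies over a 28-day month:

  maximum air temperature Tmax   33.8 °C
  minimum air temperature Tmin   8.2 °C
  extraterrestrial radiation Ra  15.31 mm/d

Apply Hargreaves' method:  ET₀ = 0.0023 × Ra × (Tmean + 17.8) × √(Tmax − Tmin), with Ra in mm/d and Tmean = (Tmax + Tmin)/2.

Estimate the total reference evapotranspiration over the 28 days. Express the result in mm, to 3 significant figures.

194 mm

Tmean = (33.8 + 8.2)/2 = 21.00 °C
ET₀ = 0.0023 × 15.31 × (21.00 + 17.8) × √25.6 = 0.0023 × 15.31 × 38.80 × 5.0596 = 6.9128 mm/d
Over 28 days: 6.9128 × 28 = 193.558 mm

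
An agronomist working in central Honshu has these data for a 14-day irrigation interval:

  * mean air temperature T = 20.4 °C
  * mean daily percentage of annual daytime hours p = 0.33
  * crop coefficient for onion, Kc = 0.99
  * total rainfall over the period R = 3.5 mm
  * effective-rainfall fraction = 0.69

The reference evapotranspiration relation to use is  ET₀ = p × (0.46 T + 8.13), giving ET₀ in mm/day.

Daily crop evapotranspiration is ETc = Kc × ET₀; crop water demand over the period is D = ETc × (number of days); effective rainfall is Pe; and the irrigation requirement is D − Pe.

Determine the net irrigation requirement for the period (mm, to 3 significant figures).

ET₀ = 0.33 × (0.46 × 20.4 + 8.13) = 0.33 × 17.514 = 5.7796 mm/d
ETc = Kc × ET₀ = 0.99 × 5.7796 = 5.7218 mm/d
Crop demand D = ETc × 14 d = 5.7218 × 14 = 80.105 mm
Pe = 0.69 × 3.5 = 2.415 mm
D − Pe = 80.105 − 2.415 = 77.690 mm

77.7 mm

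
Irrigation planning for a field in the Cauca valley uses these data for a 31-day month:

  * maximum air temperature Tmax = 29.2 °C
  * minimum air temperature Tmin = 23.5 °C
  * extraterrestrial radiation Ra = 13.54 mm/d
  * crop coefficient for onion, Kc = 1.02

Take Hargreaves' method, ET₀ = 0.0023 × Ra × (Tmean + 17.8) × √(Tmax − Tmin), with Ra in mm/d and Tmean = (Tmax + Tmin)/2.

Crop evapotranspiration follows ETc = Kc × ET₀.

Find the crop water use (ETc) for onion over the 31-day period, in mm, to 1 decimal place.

Tmean = (29.2 + 23.5)/2 = 26.35 °C
ET₀ = 0.0023 × 13.54 × (26.35 + 17.8) × √5.7 = 0.0023 × 13.54 × 44.15 × 2.3875 = 3.2826 mm/d
ETc = Kc × ET₀ = 1.02 × 3.2826 = 3.3483 mm/d
Over 31 days: 3.3483 × 31 = 103.797 mm

103.8 mm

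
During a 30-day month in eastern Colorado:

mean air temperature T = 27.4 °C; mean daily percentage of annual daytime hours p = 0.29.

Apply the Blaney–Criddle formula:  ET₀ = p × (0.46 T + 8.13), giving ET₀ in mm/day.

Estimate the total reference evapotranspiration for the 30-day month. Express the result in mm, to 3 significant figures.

180 mm

ET₀ = 0.29 × (0.46 × 27.4 + 8.13) = 0.29 × 20.734 = 6.0129 mm/d
Monthly total = 6.0129 × 30 = 180.387 mm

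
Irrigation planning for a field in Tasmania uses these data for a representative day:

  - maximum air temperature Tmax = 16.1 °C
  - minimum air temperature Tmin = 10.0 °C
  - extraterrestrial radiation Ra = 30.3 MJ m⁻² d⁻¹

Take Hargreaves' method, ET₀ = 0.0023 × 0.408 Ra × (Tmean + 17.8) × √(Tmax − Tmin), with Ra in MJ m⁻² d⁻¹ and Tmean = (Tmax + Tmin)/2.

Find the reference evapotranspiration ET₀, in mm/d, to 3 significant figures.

Tmean = (16.1 + 10.0)/2 = 13.05 °C
0.408 Ra = 0.408 × 30.3 = 12.3624 mm/d equivalent
ET₀ = 0.0023 × 12.3624 × (13.05 + 17.8) × √6.1 = 0.0023 × 12.3624 × 30.85 × 2.4698 = 2.1664 mm/d

2.17 mm/d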